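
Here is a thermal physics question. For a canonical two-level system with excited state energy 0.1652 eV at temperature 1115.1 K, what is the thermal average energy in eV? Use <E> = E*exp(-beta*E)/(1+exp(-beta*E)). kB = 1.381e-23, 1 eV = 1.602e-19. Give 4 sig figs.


Step 1: beta*E = 0.1652*1.602e-19/(1.381e-23*1115.1) = 1.719
Step 2: exp(-beta*E) = 0.1793
Step 3: <E> = 0.1652*0.1793/(1+0.1793) = 0.02512 eV

0.02512


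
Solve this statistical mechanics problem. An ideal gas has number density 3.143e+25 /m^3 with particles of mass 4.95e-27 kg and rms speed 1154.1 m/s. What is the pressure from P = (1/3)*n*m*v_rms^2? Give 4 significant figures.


Step 1: v_rms^2 = 1154.1^2 = 1.332e+06
Step 2: n*m = 3.143e+25*4.95e-27 = 0.1556
Step 3: P = (1/3)*0.1556*1.332e+06 = 6.907e+04 Pa

6.907e+04


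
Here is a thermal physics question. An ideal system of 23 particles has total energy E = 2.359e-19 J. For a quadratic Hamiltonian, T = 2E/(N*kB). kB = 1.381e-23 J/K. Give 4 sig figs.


Step 1: Numerator = 2*E = 2*2.359e-19 = 4.718e-19 J
Step 2: Denominator = N*kB = 23*1.381e-23 = 3.176e-22
Step 3: T = 4.718e-19 / 3.176e-22 = 1485 K

1485


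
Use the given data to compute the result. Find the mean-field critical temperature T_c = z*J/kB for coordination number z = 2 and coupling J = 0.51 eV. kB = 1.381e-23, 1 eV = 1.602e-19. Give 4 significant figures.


Step 1: z*J = 2*0.51 = 1.02 eV
Step 2: Convert to Joules: 1.02*1.602e-19 = 1.634e-19 J
Step 3: T_c = 1.634e-19 / 1.381e-23 = 1.183e+04 K

1.183e+04


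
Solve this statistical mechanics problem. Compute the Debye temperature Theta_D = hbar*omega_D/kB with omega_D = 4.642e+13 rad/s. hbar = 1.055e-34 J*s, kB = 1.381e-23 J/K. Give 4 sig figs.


Step 1: hbar*omega_D = 1.055e-34 * 4.642e+13 = 4.897e-21 J
Step 2: Theta_D = 4.897e-21 / 1.381e-23
Step 3: Theta_D = 354.6 K

354.6


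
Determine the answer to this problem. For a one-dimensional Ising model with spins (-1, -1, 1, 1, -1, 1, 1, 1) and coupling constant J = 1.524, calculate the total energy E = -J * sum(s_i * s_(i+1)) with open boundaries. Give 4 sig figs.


Step 1: Nearest-neighbor products: 1, -1, 1, -1, -1, 1, 1
Step 2: Sum of products = 1
Step 3: E = -1.524 * 1 = -1.524

-1.524


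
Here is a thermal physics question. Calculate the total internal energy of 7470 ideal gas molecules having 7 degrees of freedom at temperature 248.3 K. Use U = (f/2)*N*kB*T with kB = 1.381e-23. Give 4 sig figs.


Step 1: f/2 = 7/2 = 3.5
Step 2: N*kB*T = 7470*1.381e-23*248.3 = 2.561e-17
Step 3: U = 3.5 * 2.561e-17 = 8.965e-17 J

8.965e-17


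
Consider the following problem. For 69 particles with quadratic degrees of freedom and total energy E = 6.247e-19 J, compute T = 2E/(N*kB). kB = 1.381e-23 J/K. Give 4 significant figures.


Step 1: Numerator = 2*E = 2*6.247e-19 = 1.249e-18 J
Step 2: Denominator = N*kB = 69*1.381e-23 = 9.529e-22
Step 3: T = 1.249e-18 / 9.529e-22 = 1311 K

1311


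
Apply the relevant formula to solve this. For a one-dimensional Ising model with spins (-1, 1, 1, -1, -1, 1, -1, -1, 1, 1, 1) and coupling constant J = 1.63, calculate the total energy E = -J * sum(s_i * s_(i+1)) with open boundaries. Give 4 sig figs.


Step 1: Nearest-neighbor products: -1, 1, -1, 1, -1, -1, 1, -1, 1, 1
Step 2: Sum of products = 0
Step 3: E = -1.63 * 0 = 0

0


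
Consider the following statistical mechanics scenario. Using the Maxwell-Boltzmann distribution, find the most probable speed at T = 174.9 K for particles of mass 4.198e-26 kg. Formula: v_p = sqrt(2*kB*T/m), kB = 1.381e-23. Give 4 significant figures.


Step 1: Numerator = 2*kB*T = 2*1.381e-23*174.9 = 4.831e-21
Step 2: Ratio = 4.831e-21 / 4.198e-26 = 1.151e+05
Step 3: v_p = sqrt(1.151e+05) = 339.2 m/s

339.2


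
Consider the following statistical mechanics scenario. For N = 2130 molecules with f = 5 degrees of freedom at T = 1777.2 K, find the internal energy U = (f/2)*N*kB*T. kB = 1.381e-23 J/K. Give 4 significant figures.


Step 1: f/2 = 5/2 = 2.5
Step 2: N*kB*T = 2130*1.381e-23*1777.2 = 5.228e-17
Step 3: U = 2.5 * 5.228e-17 = 1.307e-16 J

1.307e-16


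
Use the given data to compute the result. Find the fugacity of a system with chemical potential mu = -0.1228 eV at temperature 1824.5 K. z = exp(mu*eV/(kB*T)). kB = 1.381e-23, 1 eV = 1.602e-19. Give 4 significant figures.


Step 1: Convert mu to Joules: -0.1228*1.602e-19 = -1.967e-20 J
Step 2: kB*T = 1.381e-23*1824.5 = 2.52e-20 J
Step 3: mu/(kB*T) = -0.7808
Step 4: z = exp(-0.7808) = 0.4581

0.4581


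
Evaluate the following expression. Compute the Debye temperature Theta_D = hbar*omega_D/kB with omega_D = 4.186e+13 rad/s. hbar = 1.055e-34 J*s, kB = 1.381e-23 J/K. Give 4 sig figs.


Step 1: hbar*omega_D = 1.055e-34 * 4.186e+13 = 4.416e-21 J
Step 2: Theta_D = 4.416e-21 / 1.381e-23
Step 3: Theta_D = 319.8 K

319.8


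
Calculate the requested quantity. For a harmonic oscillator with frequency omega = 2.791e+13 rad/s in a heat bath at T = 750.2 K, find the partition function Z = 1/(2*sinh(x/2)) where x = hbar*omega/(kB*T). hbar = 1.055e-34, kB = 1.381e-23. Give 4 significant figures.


Step 1: Compute x = hbar*omega/(kB*T) = 1.055e-34*2.791e+13/(1.381e-23*750.2) = 0.2842
Step 2: x/2 = 0.1421
Step 3: sinh(x/2) = 0.1426
Step 4: Z = 1/(2*0.1426) = 3.507

3.507


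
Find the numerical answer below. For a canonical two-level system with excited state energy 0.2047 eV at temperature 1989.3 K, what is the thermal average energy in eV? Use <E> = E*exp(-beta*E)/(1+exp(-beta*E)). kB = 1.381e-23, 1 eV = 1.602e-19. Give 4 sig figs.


Step 1: beta*E = 0.2047*1.602e-19/(1.381e-23*1989.3) = 1.194
Step 2: exp(-beta*E) = 0.3031
Step 3: <E> = 0.2047*0.3031/(1+0.3031) = 0.04761 eV

0.04761


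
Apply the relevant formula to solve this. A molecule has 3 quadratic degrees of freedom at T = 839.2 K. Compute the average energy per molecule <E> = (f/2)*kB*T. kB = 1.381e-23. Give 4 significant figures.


Step 1: f/2 = 3/2 = 1.5
Step 2: kB*T = 1.381e-23 * 839.2 = 1.159e-20
Step 3: <E> = 1.5 * 1.159e-20 = 1.738e-20 J

1.738e-20


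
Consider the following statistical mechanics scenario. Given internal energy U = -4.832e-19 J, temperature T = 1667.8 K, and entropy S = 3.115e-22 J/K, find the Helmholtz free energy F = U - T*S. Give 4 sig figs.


Step 1: T*S = 1667.8 * 3.115e-22 = 5.195e-19 J
Step 2: F = U - T*S = -4.832e-19 - 5.195e-19
Step 3: F = -1.003e-18 J

-1.003e-18


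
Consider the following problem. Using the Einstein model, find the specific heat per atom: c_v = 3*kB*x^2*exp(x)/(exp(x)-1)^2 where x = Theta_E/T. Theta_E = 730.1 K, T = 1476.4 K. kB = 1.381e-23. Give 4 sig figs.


Step 1: x = Theta_E/T = 730.1/1476.4 = 0.4945
Step 2: x^2 = 0.2445
Step 3: exp(x) = 1.64
Step 4: c_v = 3*1.381e-23*0.2445*1.64/(1.64-1)^2 = 4.06e-23

4.06e-23


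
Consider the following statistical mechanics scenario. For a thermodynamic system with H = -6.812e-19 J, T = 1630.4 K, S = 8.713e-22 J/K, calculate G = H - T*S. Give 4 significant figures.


Step 1: T*S = 1630.4 * 8.713e-22 = 1.421e-18 J
Step 2: G = H - T*S = -6.812e-19 - 1.421e-18
Step 3: G = -2.102e-18 J

-2.102e-18


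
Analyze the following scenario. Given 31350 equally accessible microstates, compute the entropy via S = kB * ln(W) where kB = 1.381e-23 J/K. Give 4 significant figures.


Step 1: ln(W) = ln(31350) = 10.35
Step 2: S = kB * ln(W) = 1.381e-23 * 10.35
Step 3: S = 1.43e-22 J/K

1.43e-22


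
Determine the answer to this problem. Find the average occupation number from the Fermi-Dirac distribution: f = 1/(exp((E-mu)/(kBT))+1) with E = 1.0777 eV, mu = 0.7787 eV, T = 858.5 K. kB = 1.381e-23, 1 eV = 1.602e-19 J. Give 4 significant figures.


Step 1: (E - mu) = 1.0777 - 0.7787 = 0.299 eV
Step 2: Convert: (E-mu)*eV = 4.79e-20 J
Step 3: x = (E-mu)*eV/(kB*T) = 4.04
Step 4: f = 1/(exp(4.04)+1) = 0.01729

0.01729


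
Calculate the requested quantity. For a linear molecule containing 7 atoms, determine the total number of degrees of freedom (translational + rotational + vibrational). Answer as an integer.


Step 1: Translational DOF = 3
Step 2: Rotational DOF (linear) = 2
Step 3: Vibrational DOF = 3*7 - 5 = 16
Step 4: Total = 3 + 2 + 16 = 21

21


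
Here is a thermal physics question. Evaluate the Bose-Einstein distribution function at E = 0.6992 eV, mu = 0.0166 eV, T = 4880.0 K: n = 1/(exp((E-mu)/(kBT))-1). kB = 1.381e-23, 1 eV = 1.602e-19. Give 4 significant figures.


Step 1: (E - mu) = 0.6826 eV
Step 2: x = (E-mu)*eV/(kB*T) = 0.6826*1.602e-19/(1.381e-23*4880.0) = 1.623
Step 3: exp(x) = 5.066
Step 4: n = 1/(exp(x)-1) = 0.2459

0.2459


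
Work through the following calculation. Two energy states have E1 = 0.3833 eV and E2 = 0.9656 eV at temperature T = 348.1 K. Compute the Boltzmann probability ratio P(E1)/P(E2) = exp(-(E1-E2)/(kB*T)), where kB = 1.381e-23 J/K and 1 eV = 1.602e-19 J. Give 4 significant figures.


Step 1: Compute energy difference dE = E1 - E2 = 0.3833 - 0.9656 = -0.5823 eV
Step 2: Convert to Joules: dE_J = -0.5823 * 1.602e-19 = -9.328e-20 J
Step 3: Compute exponent = -dE_J / (kB * T) = -(-9.328e-20) / (1.381e-23 * 348.1) = 19.4
Step 4: P(E1)/P(E2) = exp(19.4) = 2.676e+08

2.676e+08


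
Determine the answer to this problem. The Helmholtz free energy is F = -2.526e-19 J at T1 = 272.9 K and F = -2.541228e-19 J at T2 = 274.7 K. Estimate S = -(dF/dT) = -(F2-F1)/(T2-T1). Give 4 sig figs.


Step 1: dF = F2 - F1 = -2.541228e-19 - (-2.526e-19) = -1.5228e-21 J
Step 2: dT = T2 - T1 = 274.7 - 272.9 = 1.8 K
Step 3: S = -dF/dT = -(-1.5228e-21)/1.8 = 8.46e-22 J/K

8.46e-22


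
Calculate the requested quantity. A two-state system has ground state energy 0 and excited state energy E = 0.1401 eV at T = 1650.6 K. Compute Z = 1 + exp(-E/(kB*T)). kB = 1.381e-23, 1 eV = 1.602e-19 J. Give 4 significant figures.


Step 1: Compute beta*E = E*eV/(kB*T) = 0.1401*1.602e-19/(1.381e-23*1650.6) = 0.9846
Step 2: exp(-beta*E) = exp(-0.9846) = 0.3736
Step 3: Z = 1 + 0.3736 = 1.374

1.374


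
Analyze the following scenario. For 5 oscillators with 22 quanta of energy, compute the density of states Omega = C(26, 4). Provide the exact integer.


Step 1: Use binomial coefficient C(26, 4)
Step 2: Numerator = 26! / 22!
Step 3: Denominator = 4!
Step 4: Omega = 14950

14950


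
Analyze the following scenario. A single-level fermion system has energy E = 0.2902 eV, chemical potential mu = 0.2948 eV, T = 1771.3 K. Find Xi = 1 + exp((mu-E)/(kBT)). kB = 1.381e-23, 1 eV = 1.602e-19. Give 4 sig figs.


Step 1: (mu - E) = 0.2948 - 0.2902 = 0.0046 eV
Step 2: x = (mu-E)*eV/(kB*T) = 0.0046*1.602e-19/(1.381e-23*1771.3) = 0.03013
Step 3: exp(x) = 1.031
Step 4: Xi = 1 + 1.031 = 2.031

2.031


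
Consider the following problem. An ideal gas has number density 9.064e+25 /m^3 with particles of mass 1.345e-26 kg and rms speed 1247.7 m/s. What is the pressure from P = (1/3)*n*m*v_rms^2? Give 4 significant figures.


Step 1: v_rms^2 = 1247.7^2 = 1.557e+06
Step 2: n*m = 9.064e+25*1.345e-26 = 1.219
Step 3: P = (1/3)*1.219*1.557e+06 = 6.326e+05 Pa

6.326e+05


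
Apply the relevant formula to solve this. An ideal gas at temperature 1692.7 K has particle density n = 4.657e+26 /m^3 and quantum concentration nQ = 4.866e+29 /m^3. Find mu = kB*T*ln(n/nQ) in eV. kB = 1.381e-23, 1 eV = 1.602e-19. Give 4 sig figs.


Step 1: n/nQ = 4.657e+26/4.866e+29 = 0.000957
Step 2: ln(n/nQ) = -6.952
Step 3: mu = kB*T*ln(n/nQ) = 2.338e-20*-6.952 = -1.625e-19 J
Step 4: Convert to eV: -1.625e-19/1.602e-19 = -1.014 eV

-1.014


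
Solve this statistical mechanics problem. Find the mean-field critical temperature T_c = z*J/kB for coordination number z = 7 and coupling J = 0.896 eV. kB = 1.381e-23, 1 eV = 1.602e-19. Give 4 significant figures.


Step 1: z*J = 7*0.896 = 6.272 eV
Step 2: Convert to Joules: 6.272*1.602e-19 = 1.005e-18 J
Step 3: T_c = 1.005e-18 / 1.381e-23 = 7.276e+04 K

7.276e+04


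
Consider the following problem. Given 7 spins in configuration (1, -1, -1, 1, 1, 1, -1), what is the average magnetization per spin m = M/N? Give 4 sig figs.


Step 1: Count up spins (+1): 4, down spins (-1): 3
Step 2: Total magnetization M = 4 - 3 = 1
Step 3: m = M/N = 1/7 = 0.1429

0.1429


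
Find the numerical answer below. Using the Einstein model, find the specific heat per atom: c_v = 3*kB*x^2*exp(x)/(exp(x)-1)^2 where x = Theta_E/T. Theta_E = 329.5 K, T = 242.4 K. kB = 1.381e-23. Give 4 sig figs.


Step 1: x = Theta_E/T = 329.5/242.4 = 1.359
Step 2: x^2 = 1.848
Step 3: exp(x) = 3.894
Step 4: c_v = 3*1.381e-23*1.848*3.894/(3.894-1)^2 = 3.56e-23

3.56e-23


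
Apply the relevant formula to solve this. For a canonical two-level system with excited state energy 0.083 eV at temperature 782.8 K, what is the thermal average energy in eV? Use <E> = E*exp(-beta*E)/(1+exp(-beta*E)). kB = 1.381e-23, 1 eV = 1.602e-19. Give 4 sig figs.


Step 1: beta*E = 0.083*1.602e-19/(1.381e-23*782.8) = 1.23
Step 2: exp(-beta*E) = 0.2923
Step 3: <E> = 0.083*0.2923/(1+0.2923) = 0.01877 eV

0.01877


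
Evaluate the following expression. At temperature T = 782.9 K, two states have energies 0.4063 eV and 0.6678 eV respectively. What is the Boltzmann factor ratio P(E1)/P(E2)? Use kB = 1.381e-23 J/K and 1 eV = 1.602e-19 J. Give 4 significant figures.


Step 1: Compute energy difference dE = E1 - E2 = 0.4063 - 0.6678 = -0.2615 eV
Step 2: Convert to Joules: dE_J = -0.2615 * 1.602e-19 = -4.189e-20 J
Step 3: Compute exponent = -dE_J / (kB * T) = -(-4.189e-20) / (1.381e-23 * 782.9) = 3.875
Step 4: P(E1)/P(E2) = exp(3.875) = 48.17

48.17


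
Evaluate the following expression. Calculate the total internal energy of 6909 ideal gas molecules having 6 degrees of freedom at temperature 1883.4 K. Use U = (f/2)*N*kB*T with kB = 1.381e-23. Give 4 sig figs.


Step 1: f/2 = 6/2 = 3.0
Step 2: N*kB*T = 6909*1.381e-23*1883.4 = 1.797e-16
Step 3: U = 3.0 * 1.797e-16 = 5.391e-16 J

5.391e-16


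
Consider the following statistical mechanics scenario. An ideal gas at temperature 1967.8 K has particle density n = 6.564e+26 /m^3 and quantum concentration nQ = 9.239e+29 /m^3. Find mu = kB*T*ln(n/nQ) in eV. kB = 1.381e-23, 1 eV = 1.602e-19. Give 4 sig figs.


Step 1: n/nQ = 6.564e+26/9.239e+29 = 0.0007105
Step 2: ln(n/nQ) = -7.25
Step 3: mu = kB*T*ln(n/nQ) = 2.718e-20*-7.25 = -1.97e-19 J
Step 4: Convert to eV: -1.97e-19/1.602e-19 = -1.23 eV

-1.23


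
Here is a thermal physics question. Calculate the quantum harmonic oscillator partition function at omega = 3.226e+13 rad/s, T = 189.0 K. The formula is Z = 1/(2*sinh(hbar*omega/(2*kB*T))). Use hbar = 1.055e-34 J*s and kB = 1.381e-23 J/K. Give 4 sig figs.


Step 1: Compute x = hbar*omega/(kB*T) = 1.055e-34*3.226e+13/(1.381e-23*189.0) = 1.304
Step 2: x/2 = 0.652
Step 3: sinh(x/2) = 0.6992
Step 4: Z = 1/(2*0.6992) = 0.7151

0.7151


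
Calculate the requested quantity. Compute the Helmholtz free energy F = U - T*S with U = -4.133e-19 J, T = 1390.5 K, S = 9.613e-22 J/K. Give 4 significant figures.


Step 1: T*S = 1390.5 * 9.613e-22 = 1.337e-18 J
Step 2: F = U - T*S = -4.133e-19 - 1.337e-18
Step 3: F = -1.75e-18 J

-1.75e-18


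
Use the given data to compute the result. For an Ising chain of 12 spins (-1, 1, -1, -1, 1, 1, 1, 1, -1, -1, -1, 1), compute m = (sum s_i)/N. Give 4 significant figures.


Step 1: Count up spins (+1): 6, down spins (-1): 6
Step 2: Total magnetization M = 6 - 6 = 0
Step 3: m = M/N = 0/12 = 0

0


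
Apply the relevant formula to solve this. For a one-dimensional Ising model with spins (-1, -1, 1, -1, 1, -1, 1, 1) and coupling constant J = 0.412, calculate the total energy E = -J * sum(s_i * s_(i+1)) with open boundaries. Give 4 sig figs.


Step 1: Nearest-neighbor products: 1, -1, -1, -1, -1, -1, 1
Step 2: Sum of products = -3
Step 3: E = -0.412 * -3 = 1.236

1.236


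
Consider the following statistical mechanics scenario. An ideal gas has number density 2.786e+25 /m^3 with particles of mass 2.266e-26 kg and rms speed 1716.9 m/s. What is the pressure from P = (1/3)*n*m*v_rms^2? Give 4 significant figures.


Step 1: v_rms^2 = 1716.9^2 = 2.948e+06
Step 2: n*m = 2.786e+25*2.266e-26 = 0.6313
Step 3: P = (1/3)*0.6313*2.948e+06 = 6.203e+05 Pa

6.203e+05


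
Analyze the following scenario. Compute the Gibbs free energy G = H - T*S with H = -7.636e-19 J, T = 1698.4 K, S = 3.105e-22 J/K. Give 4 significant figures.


Step 1: T*S = 1698.4 * 3.105e-22 = 5.274e-19 J
Step 2: G = H - T*S = -7.636e-19 - 5.274e-19
Step 3: G = -1.291e-18 J

-1.291e-18


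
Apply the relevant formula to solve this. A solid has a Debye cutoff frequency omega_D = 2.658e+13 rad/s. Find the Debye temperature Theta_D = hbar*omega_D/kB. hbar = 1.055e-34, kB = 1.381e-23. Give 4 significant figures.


Step 1: hbar*omega_D = 1.055e-34 * 2.658e+13 = 2.804e-21 J
Step 2: Theta_D = 2.804e-21 / 1.381e-23
Step 3: Theta_D = 203.1 K

203.1


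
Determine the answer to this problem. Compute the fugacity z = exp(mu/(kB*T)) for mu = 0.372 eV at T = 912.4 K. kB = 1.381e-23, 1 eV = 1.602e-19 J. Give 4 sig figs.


Step 1: Convert mu to Joules: 0.372*1.602e-19 = 5.959e-20 J
Step 2: kB*T = 1.381e-23*912.4 = 1.26e-20 J
Step 3: mu/(kB*T) = 4.73
Step 4: z = exp(4.73) = 113.3

113.3


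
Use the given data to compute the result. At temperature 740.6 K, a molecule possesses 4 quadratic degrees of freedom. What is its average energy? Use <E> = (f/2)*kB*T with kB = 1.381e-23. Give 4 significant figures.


Step 1: f/2 = 4/2 = 2
Step 2: kB*T = 1.381e-23 * 740.6 = 1.023e-20
Step 3: <E> = 2 * 1.023e-20 = 2.046e-20 J

2.046e-20


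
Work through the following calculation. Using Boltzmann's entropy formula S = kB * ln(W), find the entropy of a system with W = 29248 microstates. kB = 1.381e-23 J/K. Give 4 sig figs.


Step 1: ln(W) = ln(29248) = 10.28
Step 2: S = kB * ln(W) = 1.381e-23 * 10.28
Step 3: S = 1.42e-22 J/K

1.42e-22


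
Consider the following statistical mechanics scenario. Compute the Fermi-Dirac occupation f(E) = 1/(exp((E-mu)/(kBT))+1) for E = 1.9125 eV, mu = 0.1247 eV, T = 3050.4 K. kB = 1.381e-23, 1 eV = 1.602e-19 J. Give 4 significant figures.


Step 1: (E - mu) = 1.9125 - 0.1247 = 1.788 eV
Step 2: Convert: (E-mu)*eV = 2.864e-19 J
Step 3: x = (E-mu)*eV/(kB*T) = 6.799
Step 4: f = 1/(exp(6.799)+1) = 0.001114

0.001114


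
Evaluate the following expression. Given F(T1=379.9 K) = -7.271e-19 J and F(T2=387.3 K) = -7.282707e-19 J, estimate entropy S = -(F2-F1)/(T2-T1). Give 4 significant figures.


Step 1: dF = F2 - F1 = -7.282707e-19 - (-7.271e-19) = -1.1707e-21 J
Step 2: dT = T2 - T1 = 387.3 - 379.9 = 7.4 K
Step 3: S = -dF/dT = -(-1.1707e-21)/7.4 = 1.582e-22 J/K

1.582e-22


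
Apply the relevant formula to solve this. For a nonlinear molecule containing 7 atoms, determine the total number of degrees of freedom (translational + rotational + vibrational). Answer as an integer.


Step 1: Translational DOF = 3
Step 2: Rotational DOF (nonlinear) = 3
Step 3: Vibrational DOF = 3*7 - 6 = 15
Step 4: Total = 3 + 3 + 15 = 21

21


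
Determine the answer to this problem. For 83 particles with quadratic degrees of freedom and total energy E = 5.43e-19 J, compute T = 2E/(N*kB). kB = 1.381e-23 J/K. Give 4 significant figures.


Step 1: Numerator = 2*E = 2*5.43e-19 = 1.086e-18 J
Step 2: Denominator = N*kB = 83*1.381e-23 = 1.146e-21
Step 3: T = 1.086e-18 / 1.146e-21 = 947.5 K

947.5


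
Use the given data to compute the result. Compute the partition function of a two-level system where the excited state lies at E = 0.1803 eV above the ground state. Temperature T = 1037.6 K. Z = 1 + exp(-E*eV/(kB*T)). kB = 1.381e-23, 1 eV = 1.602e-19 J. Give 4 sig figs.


Step 1: Compute beta*E = E*eV/(kB*T) = 0.1803*1.602e-19/(1.381e-23*1037.6) = 2.016
Step 2: exp(-beta*E) = exp(-2.016) = 0.1332
Step 3: Z = 1 + 0.1332 = 1.133

1.133


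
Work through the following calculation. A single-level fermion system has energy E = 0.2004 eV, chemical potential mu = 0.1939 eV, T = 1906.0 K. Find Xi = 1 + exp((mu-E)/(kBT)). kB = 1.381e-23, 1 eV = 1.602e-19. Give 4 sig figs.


Step 1: (mu - E) = 0.1939 - 0.2004 = -0.0065 eV
Step 2: x = (mu-E)*eV/(kB*T) = -0.0065*1.602e-19/(1.381e-23*1906.0) = -0.03956
Step 3: exp(x) = 0.9612
Step 4: Xi = 1 + 0.9612 = 1.961

1.961


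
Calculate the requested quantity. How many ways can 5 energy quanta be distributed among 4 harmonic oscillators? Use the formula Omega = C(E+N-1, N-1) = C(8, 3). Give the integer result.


Step 1: Use binomial coefficient C(8, 3)
Step 2: Numerator = 8! / 5!
Step 3: Denominator = 3!
Step 4: Omega = 56

56


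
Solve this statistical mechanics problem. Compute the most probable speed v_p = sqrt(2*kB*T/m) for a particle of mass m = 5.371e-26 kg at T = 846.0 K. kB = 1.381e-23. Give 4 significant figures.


Step 1: Numerator = 2*kB*T = 2*1.381e-23*846.0 = 2.337e-20
Step 2: Ratio = 2.337e-20 / 5.371e-26 = 4.35e+05
Step 3: v_p = sqrt(4.35e+05) = 659.6 m/s

659.6


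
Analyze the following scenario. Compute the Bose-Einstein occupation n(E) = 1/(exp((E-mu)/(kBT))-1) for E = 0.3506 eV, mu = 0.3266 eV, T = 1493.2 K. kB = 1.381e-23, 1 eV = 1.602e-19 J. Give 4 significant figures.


Step 1: (E - mu) = 0.024 eV
Step 2: x = (E-mu)*eV/(kB*T) = 0.024*1.602e-19/(1.381e-23*1493.2) = 0.1864
Step 3: exp(x) = 1.205
Step 4: n = 1/(exp(x)-1) = 4.879

4.879


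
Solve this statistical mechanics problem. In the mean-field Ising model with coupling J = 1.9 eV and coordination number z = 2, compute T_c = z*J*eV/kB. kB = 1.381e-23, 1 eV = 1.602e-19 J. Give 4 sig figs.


Step 1: z*J = 2*1.9 = 3.8 eV
Step 2: Convert to Joules: 3.8*1.602e-19 = 6.088e-19 J
Step 3: T_c = 6.088e-19 / 1.381e-23 = 4.408e+04 K

4.408e+04


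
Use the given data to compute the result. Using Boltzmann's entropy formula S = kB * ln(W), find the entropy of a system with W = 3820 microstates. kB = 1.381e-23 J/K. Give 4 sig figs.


Step 1: ln(W) = ln(3820) = 8.248
Step 2: S = kB * ln(W) = 1.381e-23 * 8.248
Step 3: S = 1.139e-22 J/K

1.139e-22


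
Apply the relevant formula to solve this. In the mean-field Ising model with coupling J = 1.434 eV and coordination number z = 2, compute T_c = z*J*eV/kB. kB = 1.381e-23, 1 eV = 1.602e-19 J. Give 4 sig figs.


Step 1: z*J = 2*1.434 = 2.868 eV
Step 2: Convert to Joules: 2.868*1.602e-19 = 4.595e-19 J
Step 3: T_c = 4.595e-19 / 1.381e-23 = 3.327e+04 K

3.327e+04


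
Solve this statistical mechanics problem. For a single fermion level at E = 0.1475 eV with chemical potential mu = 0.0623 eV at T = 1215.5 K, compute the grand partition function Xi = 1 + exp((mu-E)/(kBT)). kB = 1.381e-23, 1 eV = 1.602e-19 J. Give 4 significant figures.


Step 1: (mu - E) = 0.0623 - 0.1475 = -0.0852 eV
Step 2: x = (mu-E)*eV/(kB*T) = -0.0852*1.602e-19/(1.381e-23*1215.5) = -0.8131
Step 3: exp(x) = 0.4435
Step 4: Xi = 1 + 0.4435 = 1.443

1.443


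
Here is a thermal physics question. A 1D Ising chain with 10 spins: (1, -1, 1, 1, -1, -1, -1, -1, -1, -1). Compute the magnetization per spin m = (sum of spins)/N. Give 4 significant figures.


Step 1: Count up spins (+1): 3, down spins (-1): 7
Step 2: Total magnetization M = 3 - 7 = -4
Step 3: m = M/N = -4/10 = -0.4

-0.4


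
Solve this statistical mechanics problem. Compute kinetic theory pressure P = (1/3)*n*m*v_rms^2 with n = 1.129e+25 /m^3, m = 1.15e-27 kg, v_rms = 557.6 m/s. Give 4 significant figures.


Step 1: v_rms^2 = 557.6^2 = 3.109e+05
Step 2: n*m = 1.129e+25*1.15e-27 = 0.01298
Step 3: P = (1/3)*0.01298*3.109e+05 = 1346 Pa

1346


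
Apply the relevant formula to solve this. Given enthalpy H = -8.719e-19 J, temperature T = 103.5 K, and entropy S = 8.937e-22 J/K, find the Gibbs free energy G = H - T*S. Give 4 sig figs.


Step 1: T*S = 103.5 * 8.937e-22 = 9.25e-20 J
Step 2: G = H - T*S = -8.719e-19 - 9.25e-20
Step 3: G = -9.644e-19 J

-9.644e-19


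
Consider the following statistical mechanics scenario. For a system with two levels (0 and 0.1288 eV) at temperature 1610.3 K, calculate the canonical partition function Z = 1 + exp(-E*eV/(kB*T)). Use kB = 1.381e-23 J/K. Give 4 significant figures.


Step 1: Compute beta*E = E*eV/(kB*T) = 0.1288*1.602e-19/(1.381e-23*1610.3) = 0.9279
Step 2: exp(-beta*E) = exp(-0.9279) = 0.3954
Step 3: Z = 1 + 0.3954 = 1.395

1.395


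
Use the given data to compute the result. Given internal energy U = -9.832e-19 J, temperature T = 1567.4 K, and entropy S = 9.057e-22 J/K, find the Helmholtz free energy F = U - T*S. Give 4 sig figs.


Step 1: T*S = 1567.4 * 9.057e-22 = 1.42e-18 J
Step 2: F = U - T*S = -9.832e-19 - 1.42e-18
Step 3: F = -2.403e-18 J

-2.403e-18


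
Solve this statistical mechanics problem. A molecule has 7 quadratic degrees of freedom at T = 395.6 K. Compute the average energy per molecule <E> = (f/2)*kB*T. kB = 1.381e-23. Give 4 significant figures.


Step 1: f/2 = 7/2 = 3.5
Step 2: kB*T = 1.381e-23 * 395.6 = 5.463e-21
Step 3: <E> = 3.5 * 5.463e-21 = 1.912e-20 J

1.912e-20


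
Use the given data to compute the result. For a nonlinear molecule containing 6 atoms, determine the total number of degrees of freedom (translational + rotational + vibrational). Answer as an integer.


Step 1: Translational DOF = 3
Step 2: Rotational DOF (nonlinear) = 3
Step 3: Vibrational DOF = 3*6 - 6 = 12
Step 4: Total = 3 + 3 + 12 = 18

18


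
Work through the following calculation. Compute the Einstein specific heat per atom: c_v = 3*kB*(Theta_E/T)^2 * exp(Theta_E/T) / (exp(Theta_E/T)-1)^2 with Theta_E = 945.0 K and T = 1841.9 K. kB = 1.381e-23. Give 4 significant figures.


Step 1: x = Theta_E/T = 945.0/1841.9 = 0.5131
Step 2: x^2 = 0.2632
Step 3: exp(x) = 1.67
Step 4: c_v = 3*1.381e-23*0.2632*1.67/(1.67-1)^2 = 4.053e-23

4.053e-23


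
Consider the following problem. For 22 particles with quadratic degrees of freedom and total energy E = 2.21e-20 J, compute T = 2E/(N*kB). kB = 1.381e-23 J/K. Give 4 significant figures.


Step 1: Numerator = 2*E = 2*2.21e-20 = 4.42e-20 J
Step 2: Denominator = N*kB = 22*1.381e-23 = 3.038e-22
Step 3: T = 4.42e-20 / 3.038e-22 = 145.5 K

145.5


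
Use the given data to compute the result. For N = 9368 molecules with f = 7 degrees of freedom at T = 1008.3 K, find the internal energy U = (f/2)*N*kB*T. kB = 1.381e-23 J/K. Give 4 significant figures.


Step 1: f/2 = 7/2 = 3.5
Step 2: N*kB*T = 9368*1.381e-23*1008.3 = 1.304e-16
Step 3: U = 3.5 * 1.304e-16 = 4.566e-16 J

4.566e-16


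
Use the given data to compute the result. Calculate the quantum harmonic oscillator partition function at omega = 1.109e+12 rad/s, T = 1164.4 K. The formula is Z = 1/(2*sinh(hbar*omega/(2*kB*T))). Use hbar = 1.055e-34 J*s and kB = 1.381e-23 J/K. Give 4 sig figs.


Step 1: Compute x = hbar*omega/(kB*T) = 1.055e-34*1.109e+12/(1.381e-23*1164.4) = 0.007276
Step 2: x/2 = 0.003638
Step 3: sinh(x/2) = 0.003638
Step 4: Z = 1/(2*0.003638) = 137.4

137.4


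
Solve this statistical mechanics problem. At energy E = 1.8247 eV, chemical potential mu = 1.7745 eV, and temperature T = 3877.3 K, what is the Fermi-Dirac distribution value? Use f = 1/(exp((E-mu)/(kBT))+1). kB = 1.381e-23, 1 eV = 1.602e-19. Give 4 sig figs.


Step 1: (E - mu) = 1.8247 - 1.7745 = 0.0502 eV
Step 2: Convert: (E-mu)*eV = 8.042e-21 J
Step 3: x = (E-mu)*eV/(kB*T) = 0.1502
Step 4: f = 1/(exp(0.1502)+1) = 0.4625

0.4625


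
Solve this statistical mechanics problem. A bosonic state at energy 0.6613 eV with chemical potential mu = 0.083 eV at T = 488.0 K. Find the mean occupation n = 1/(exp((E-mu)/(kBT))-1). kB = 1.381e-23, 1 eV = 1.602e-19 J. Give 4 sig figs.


Step 1: (E - mu) = 0.5783 eV
Step 2: x = (E-mu)*eV/(kB*T) = 0.5783*1.602e-19/(1.381e-23*488.0) = 13.75
Step 3: exp(x) = 9.336e+05
Step 4: n = 1/(exp(x)-1) = 1.071e-06

1.071e-06


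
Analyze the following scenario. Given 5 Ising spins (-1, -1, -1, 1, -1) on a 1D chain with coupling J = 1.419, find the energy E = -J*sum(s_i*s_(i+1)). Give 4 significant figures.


Step 1: Nearest-neighbor products: 1, 1, -1, -1
Step 2: Sum of products = 0
Step 3: E = -1.419 * 0 = 0

0


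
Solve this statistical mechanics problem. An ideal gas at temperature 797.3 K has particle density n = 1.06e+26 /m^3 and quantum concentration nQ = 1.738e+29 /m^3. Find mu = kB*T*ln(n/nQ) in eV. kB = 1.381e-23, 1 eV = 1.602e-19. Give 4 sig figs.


Step 1: n/nQ = 1.06e+26/1.738e+29 = 0.0006099
Step 2: ln(n/nQ) = -7.402
Step 3: mu = kB*T*ln(n/nQ) = 1.101e-20*-7.402 = -8.15e-20 J
Step 4: Convert to eV: -8.15e-20/1.602e-19 = -0.5088 eV

-0.5088


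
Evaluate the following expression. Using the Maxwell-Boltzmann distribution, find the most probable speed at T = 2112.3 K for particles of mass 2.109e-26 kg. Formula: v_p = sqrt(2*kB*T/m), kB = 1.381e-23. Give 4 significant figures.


Step 1: Numerator = 2*kB*T = 2*1.381e-23*2112.3 = 5.834e-20
Step 2: Ratio = 5.834e-20 / 2.109e-26 = 2.766e+06
Step 3: v_p = sqrt(2.766e+06) = 1663 m/s

1663


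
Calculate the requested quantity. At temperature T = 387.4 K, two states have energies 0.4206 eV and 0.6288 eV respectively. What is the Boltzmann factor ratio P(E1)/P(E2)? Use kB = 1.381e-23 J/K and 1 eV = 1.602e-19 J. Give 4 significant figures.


Step 1: Compute energy difference dE = E1 - E2 = 0.4206 - 0.6288 = -0.2082 eV
Step 2: Convert to Joules: dE_J = -0.2082 * 1.602e-19 = -3.335e-20 J
Step 3: Compute exponent = -dE_J / (kB * T) = -(-3.335e-20) / (1.381e-23 * 387.4) = 6.234
Step 4: P(E1)/P(E2) = exp(6.234) = 510

510


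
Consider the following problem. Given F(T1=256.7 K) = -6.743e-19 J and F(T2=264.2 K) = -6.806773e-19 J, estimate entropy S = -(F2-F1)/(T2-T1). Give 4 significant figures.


Step 1: dF = F2 - F1 = -6.806773e-19 - (-6.743e-19) = -6.3773e-21 J
Step 2: dT = T2 - T1 = 264.2 - 256.7 = 7.5 K
Step 3: S = -dF/dT = -(-6.3773e-21)/7.5 = 8.503e-22 J/K

8.503e-22


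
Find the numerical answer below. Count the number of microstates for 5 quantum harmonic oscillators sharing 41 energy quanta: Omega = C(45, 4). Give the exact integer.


Step 1: Use binomial coefficient C(45, 4)
Step 2: Numerator = 45! / 41!
Step 3: Denominator = 4!
Step 4: Omega = 148995

148995


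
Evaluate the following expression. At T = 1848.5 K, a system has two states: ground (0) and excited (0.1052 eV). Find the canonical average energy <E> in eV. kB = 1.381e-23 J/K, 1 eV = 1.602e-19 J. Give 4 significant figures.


Step 1: beta*E = 0.1052*1.602e-19/(1.381e-23*1848.5) = 0.6602
Step 2: exp(-beta*E) = 0.5168
Step 3: <E> = 0.1052*0.5168/(1+0.5168) = 0.03584 eV

0.03584


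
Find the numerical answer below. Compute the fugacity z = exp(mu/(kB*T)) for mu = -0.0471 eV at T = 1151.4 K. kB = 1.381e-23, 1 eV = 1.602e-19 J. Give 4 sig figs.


Step 1: Convert mu to Joules: -0.0471*1.602e-19 = -7.545e-21 J
Step 2: kB*T = 1.381e-23*1151.4 = 1.59e-20 J
Step 3: mu/(kB*T) = -0.4745
Step 4: z = exp(-0.4745) = 0.6222

0.6222


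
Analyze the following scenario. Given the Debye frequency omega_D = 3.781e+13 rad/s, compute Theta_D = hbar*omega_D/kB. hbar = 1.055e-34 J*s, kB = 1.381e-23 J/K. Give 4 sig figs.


Step 1: hbar*omega_D = 1.055e-34 * 3.781e+13 = 3.989e-21 J
Step 2: Theta_D = 3.989e-21 / 1.381e-23
Step 3: Theta_D = 288.8 K

288.8


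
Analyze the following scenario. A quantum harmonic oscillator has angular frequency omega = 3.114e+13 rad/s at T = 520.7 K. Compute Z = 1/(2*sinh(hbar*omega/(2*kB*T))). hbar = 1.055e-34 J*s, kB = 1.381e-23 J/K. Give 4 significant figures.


Step 1: Compute x = hbar*omega/(kB*T) = 1.055e-34*3.114e+13/(1.381e-23*520.7) = 0.4569
Step 2: x/2 = 0.2284
Step 3: sinh(x/2) = 0.2304
Step 4: Z = 1/(2*0.2304) = 2.17

2.17


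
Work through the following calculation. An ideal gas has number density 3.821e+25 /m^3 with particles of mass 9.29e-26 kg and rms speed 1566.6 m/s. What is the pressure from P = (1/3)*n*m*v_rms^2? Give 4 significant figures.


Step 1: v_rms^2 = 1566.6^2 = 2.454e+06
Step 2: n*m = 3.821e+25*9.29e-26 = 3.55
Step 3: P = (1/3)*3.55*2.454e+06 = 2.904e+06 Pa

2.904e+06


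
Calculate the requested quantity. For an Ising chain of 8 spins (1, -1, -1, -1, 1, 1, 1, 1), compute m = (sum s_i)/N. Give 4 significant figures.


Step 1: Count up spins (+1): 5, down spins (-1): 3
Step 2: Total magnetization M = 5 - 3 = 2
Step 3: m = M/N = 2/8 = 0.25

0.25


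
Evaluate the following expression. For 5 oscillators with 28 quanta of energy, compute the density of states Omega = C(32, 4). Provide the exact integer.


Step 1: Use binomial coefficient C(32, 4)
Step 2: Numerator = 32! / 28!
Step 3: Denominator = 4!
Step 4: Omega = 35960

35960


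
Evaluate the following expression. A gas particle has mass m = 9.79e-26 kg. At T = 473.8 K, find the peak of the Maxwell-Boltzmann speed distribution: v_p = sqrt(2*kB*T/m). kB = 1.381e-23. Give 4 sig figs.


Step 1: Numerator = 2*kB*T = 2*1.381e-23*473.8 = 1.309e-20
Step 2: Ratio = 1.309e-20 / 9.79e-26 = 1.337e+05
Step 3: v_p = sqrt(1.337e+05) = 365.6 m/s

365.6


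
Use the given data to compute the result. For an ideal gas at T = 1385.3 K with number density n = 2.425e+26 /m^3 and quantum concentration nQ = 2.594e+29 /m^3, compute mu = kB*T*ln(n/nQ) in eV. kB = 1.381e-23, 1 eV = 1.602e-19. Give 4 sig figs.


Step 1: n/nQ = 2.425e+26/2.594e+29 = 0.0009348
Step 2: ln(n/nQ) = -6.975
Step 3: mu = kB*T*ln(n/nQ) = 1.913e-20*-6.975 = -1.334e-19 J
Step 4: Convert to eV: -1.334e-19/1.602e-19 = -0.833 eV

-0.833


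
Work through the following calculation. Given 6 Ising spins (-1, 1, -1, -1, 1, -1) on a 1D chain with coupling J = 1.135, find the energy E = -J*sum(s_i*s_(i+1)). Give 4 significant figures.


Step 1: Nearest-neighbor products: -1, -1, 1, -1, -1
Step 2: Sum of products = -3
Step 3: E = -1.135 * -3 = 3.405

3.405


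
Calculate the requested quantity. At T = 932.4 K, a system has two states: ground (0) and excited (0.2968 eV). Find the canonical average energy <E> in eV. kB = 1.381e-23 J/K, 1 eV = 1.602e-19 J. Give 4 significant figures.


Step 1: beta*E = 0.2968*1.602e-19/(1.381e-23*932.4) = 3.693
Step 2: exp(-beta*E) = 0.02491
Step 3: <E> = 0.2968*0.02491/(1+0.02491) = 0.007213 eV

0.007213


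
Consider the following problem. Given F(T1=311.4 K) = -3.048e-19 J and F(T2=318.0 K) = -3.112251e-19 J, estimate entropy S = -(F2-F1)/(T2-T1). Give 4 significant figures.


Step 1: dF = F2 - F1 = -3.112251e-19 - (-3.048e-19) = -6.4251e-21 J
Step 2: dT = T2 - T1 = 318.0 - 311.4 = 6.6 K
Step 3: S = -dF/dT = -(-6.4251e-21)/6.6 = 9.735e-22 J/K

9.735e-22


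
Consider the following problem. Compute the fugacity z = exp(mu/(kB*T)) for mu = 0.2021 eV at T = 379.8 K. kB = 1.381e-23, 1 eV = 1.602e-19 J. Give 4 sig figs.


Step 1: Convert mu to Joules: 0.2021*1.602e-19 = 3.238e-20 J
Step 2: kB*T = 1.381e-23*379.8 = 5.245e-21 J
Step 3: mu/(kB*T) = 6.173
Step 4: z = exp(6.173) = 479.5

479.5


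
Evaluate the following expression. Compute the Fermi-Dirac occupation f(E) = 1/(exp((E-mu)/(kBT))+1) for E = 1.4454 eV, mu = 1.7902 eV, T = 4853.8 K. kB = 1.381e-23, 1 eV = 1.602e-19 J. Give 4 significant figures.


Step 1: (E - mu) = 1.4454 - 1.7902 = -0.3448 eV
Step 2: Convert: (E-mu)*eV = -5.524e-20 J
Step 3: x = (E-mu)*eV/(kB*T) = -0.8241
Step 4: f = 1/(exp(-0.8241)+1) = 0.6951

0.6951


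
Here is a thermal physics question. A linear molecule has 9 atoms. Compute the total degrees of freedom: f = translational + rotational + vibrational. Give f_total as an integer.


Step 1: Translational DOF = 3
Step 2: Rotational DOF (linear) = 2
Step 3: Vibrational DOF = 3*9 - 5 = 22
Step 4: Total = 3 + 2 + 22 = 27

27


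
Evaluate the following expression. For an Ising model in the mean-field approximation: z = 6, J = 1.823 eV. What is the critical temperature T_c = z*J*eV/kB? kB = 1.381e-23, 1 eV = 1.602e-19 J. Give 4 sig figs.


Step 1: z*J = 6*1.823 = 10.94 eV
Step 2: Convert to Joules: 10.94*1.602e-19 = 1.752e-18 J
Step 3: T_c = 1.752e-18 / 1.381e-23 = 1.269e+05 K

1.269e+05


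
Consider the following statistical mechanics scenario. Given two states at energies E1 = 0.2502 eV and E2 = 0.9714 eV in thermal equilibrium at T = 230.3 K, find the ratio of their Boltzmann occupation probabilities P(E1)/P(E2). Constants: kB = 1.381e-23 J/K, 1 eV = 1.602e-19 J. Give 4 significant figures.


Step 1: Compute energy difference dE = E1 - E2 = 0.2502 - 0.9714 = -0.7212 eV
Step 2: Convert to Joules: dE_J = -0.7212 * 1.602e-19 = -1.155e-19 J
Step 3: Compute exponent = -dE_J / (kB * T) = -(-1.155e-19) / (1.381e-23 * 230.3) = 36.33
Step 4: P(E1)/P(E2) = exp(36.33) = 5.979e+15

5.979e+15


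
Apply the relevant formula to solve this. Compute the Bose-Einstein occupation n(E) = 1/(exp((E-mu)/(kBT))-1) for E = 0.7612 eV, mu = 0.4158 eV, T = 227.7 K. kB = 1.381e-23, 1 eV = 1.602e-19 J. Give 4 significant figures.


Step 1: (E - mu) = 0.3454 eV
Step 2: x = (E-mu)*eV/(kB*T) = 0.3454*1.602e-19/(1.381e-23*227.7) = 17.6
Step 3: exp(x) = 4.386e+07
Step 4: n = 1/(exp(x)-1) = 2.28e-08

2.28e-08


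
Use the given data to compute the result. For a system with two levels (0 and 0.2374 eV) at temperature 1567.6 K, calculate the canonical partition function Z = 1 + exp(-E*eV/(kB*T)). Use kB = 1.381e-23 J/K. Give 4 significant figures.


Step 1: Compute beta*E = E*eV/(kB*T) = 0.2374*1.602e-19/(1.381e-23*1567.6) = 1.757
Step 2: exp(-beta*E) = exp(-1.757) = 0.1726
Step 3: Z = 1 + 0.1726 = 1.173

1.173


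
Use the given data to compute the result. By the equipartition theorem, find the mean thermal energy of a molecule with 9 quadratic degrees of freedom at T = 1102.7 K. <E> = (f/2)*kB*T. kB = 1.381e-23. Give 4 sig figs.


Step 1: f/2 = 9/2 = 4.5
Step 2: kB*T = 1.381e-23 * 1102.7 = 1.523e-20
Step 3: <E> = 4.5 * 1.523e-20 = 6.853e-20 J

6.853e-20


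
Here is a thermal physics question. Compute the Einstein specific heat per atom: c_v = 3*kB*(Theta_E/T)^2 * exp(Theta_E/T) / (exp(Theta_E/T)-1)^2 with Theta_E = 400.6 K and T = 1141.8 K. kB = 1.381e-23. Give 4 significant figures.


Step 1: x = Theta_E/T = 400.6/1141.8 = 0.3508
Step 2: x^2 = 0.1231
Step 3: exp(x) = 1.42
Step 4: c_v = 3*1.381e-23*0.1231*1.42/(1.42-1)^2 = 4.101e-23

4.101e-23


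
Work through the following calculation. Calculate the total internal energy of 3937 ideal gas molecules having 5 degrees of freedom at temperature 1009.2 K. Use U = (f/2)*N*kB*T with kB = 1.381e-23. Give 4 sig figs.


Step 1: f/2 = 5/2 = 2.5
Step 2: N*kB*T = 3937*1.381e-23*1009.2 = 5.487e-17
Step 3: U = 2.5 * 5.487e-17 = 1.372e-16 J

1.372e-16


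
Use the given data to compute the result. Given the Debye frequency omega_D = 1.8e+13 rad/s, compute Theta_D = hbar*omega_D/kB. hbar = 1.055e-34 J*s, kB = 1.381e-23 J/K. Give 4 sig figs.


Step 1: hbar*omega_D = 1.055e-34 * 1.8e+13 = 1.899e-21 J
Step 2: Theta_D = 1.899e-21 / 1.381e-23
Step 3: Theta_D = 137.5 K

137.5


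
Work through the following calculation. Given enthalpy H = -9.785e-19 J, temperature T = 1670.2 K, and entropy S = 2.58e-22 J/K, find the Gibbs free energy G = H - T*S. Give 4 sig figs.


Step 1: T*S = 1670.2 * 2.58e-22 = 4.309e-19 J
Step 2: G = H - T*S = -9.785e-19 - 4.309e-19
Step 3: G = -1.409e-18 J

-1.409e-18


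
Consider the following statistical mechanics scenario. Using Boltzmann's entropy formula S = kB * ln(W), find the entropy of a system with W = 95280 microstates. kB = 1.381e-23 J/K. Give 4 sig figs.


Step 1: ln(W) = ln(95280) = 11.46
Step 2: S = kB * ln(W) = 1.381e-23 * 11.46
Step 3: S = 1.583e-22 J/K

1.583e-22


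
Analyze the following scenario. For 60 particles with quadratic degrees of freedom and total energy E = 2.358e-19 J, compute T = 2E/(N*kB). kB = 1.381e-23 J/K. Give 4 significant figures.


Step 1: Numerator = 2*E = 2*2.358e-19 = 4.716e-19 J
Step 2: Denominator = N*kB = 60*1.381e-23 = 8.286e-22
Step 3: T = 4.716e-19 / 8.286e-22 = 569.2 K

569.2


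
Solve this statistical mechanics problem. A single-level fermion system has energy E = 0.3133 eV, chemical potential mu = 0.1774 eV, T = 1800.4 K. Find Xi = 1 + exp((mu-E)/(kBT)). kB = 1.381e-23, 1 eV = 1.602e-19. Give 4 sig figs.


Step 1: (mu - E) = 0.1774 - 0.3133 = -0.1359 eV
Step 2: x = (mu-E)*eV/(kB*T) = -0.1359*1.602e-19/(1.381e-23*1800.4) = -0.8756
Step 3: exp(x) = 0.4166
Step 4: Xi = 1 + 0.4166 = 1.417

1.417
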